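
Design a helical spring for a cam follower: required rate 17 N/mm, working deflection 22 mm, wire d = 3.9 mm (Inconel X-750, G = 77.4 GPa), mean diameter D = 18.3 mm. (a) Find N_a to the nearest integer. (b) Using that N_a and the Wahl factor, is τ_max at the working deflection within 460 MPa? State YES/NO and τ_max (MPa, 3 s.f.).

N_a = Gd⁴/(8D³k) = (77.4×10³)(3.9⁴)/(8·18.3³·17) = 21.48 → N_a = 21
Actual rate k = Gd⁴/(8D³·21) = 17.391 N/mm
Working load F = kδ = 17.391·22 = 382.61 N
C = 18.3/3.9 = 4.6923; K_W = (4C−1)/(4C−4)+0.615/C = 1.3342
τ_max = K_W·8FD/(πd³) = 1.3342·300.58 = 401.03 MPa
τ_max ≤ 460 MPa → acceptable

(a) 21 coils; (b) YES, τ_max = 401 MPa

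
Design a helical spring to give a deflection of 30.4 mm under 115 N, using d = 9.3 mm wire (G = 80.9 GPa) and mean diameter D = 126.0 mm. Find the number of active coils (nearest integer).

Required rate k = F/δ = 115/30.4 = 3.7829 N/mm
N_a = Gd⁴/(8D³k) = (80.9×10³ × 9.3⁴)/(8 × 126.0³ × 3.7829)
    = 6.05174e+08 / 6.05377e+07 = 9.997 → 10 coils

10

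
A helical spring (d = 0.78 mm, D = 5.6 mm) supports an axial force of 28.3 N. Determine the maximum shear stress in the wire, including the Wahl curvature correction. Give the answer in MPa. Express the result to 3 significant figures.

1030 MPa

Spring index C = D/d = 5.6/0.78 = 7.1795
K_W = (4C−1)/(4C−4) + 0.615/C = 27.718/24.718 + 0.0857 = 1.2070
τ₀ = 8FD/(πd³) = 8·28.3·5.6/(π·0.78³) = 1267.84/1.4908 = 850.41 MPa
τ_max = K·τ₀ = 1.2070 × 850.41 = 1026.5 MPa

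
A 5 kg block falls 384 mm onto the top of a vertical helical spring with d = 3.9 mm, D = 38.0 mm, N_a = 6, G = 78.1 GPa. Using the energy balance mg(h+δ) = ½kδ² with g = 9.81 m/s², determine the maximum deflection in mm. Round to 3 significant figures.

k = Gd⁴/(8D³N_a) = (78.1×10³)(3.9⁴)/(8·38.0³·6) = 6.8599 N/mm
W = mg = 5 × 9.81 = 49.05 N
½kδ² − Wδ − Wh = 0 → δ = (W + √(W² + 2kWh))/k
δ = (49.05 + √(2405.9 + 258415))/6.8599 = (49.05 + 510.71)/6.8599 = 81.598 mm

81.6 mm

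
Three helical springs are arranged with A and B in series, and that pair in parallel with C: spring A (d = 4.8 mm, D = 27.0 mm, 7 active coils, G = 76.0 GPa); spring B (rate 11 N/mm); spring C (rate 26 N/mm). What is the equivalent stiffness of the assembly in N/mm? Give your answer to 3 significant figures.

k_A = Gd⁴/(8D³N_a) = (76.0×10³)(4.8⁴)/(8·27.0³·7) = 36.602 N/mm
Springs A,B series: k_AB = 1/(1/36.602+1/11) = 8.4581 N/mm; parallel with C: k_eq = 8.4581+26 = 34.458 N/mm

34.5 N/mm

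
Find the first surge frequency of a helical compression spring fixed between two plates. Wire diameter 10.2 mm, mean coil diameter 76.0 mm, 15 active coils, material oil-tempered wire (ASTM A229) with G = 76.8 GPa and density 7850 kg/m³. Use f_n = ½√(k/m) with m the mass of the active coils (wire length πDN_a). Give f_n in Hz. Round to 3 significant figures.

k = Gd⁴/(8D³N_a) = (76.8×10³)(10.2⁴)/(8·76.0³·15) = 15.781 N/mm = 15781 N/m
Wire length L = πDN_a = π·76.0·15 = 3581.4 mm
m = ρ·(πd²/4)·L = 7850 × 81.713×10⁻⁶ m² × 3.5814 m = 2.2973 kg
f_n = ½√(k/m) = 0.5·√(15781/2.2973) = 0.5·√(6869.5) = 41.441 Hz

41.4 Hz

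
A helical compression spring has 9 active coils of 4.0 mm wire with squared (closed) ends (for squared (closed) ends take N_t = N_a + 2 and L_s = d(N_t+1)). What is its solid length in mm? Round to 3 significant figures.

squared (closed) ends: N_t = N_a + 2 = 9 + 2 = 11
L_s = d·(N_t+1) = 4.0 × 12 = 48 mm

48.0 mm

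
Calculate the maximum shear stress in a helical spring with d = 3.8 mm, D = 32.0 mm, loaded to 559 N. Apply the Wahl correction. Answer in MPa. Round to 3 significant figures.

Spring index C = D/d = 32.0/3.8 = 8.4211
K_W = (4C−1)/(4C−4) + 0.615/C = 32.684/29.684 + 0.0730 = 1.1741
τ₀ = 8FD/(πd³) = 8·559·32.0/(π·3.8³) = 143104/172.39 = 830.14 MPa
τ_max = K·τ₀ = 1.1741 × 830.14 = 974.66 MPa

975 MPa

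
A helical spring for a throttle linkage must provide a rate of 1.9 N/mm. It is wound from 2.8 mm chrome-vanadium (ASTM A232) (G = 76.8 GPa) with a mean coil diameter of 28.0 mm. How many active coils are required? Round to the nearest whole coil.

14

N_a = Gd⁴/(8D³k) = (76.8×10³ × 2.8⁴)/(8 × 28.0³ × 1.9)
    = 4.72056e+06 / 333670 = 14.15 → 14 coils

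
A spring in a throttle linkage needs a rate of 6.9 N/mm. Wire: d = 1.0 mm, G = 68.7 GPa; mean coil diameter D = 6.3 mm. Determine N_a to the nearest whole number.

N_a = Gd⁴/(8D³k) = (68.7×10³ × 1.0⁴)/(8 × 6.3³ × 6.9)
    = 68700 / 13802.6 = 4.977 → 5 coils

5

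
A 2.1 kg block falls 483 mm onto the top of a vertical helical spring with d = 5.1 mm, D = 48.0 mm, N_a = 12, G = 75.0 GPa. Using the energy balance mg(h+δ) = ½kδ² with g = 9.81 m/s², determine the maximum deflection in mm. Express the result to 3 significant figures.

69.0 mm

k = Gd⁴/(8D³N_a) = (75.0×10³)(5.1⁴)/(8·48.0³·12) = 4.7791 N/mm
W = mg = 2.1 × 9.81 = 20.601 N
½kδ² − Wδ − Wh = 0 → δ = (W + √(W² + 2kWh))/k
δ = (20.601 + √(424.4 + 95107))/4.7791 = (20.601 + 309.08)/4.7791 = 68.984 mm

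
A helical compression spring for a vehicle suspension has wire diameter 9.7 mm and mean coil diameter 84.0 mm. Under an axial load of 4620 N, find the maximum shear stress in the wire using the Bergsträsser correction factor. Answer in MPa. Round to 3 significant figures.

Spring index C = D/d = 84.0/9.7 = 8.6598
K_B = (4C+2)/(4C−3) = 36.639/31.639 = 1.1580
τ₀ = 8FD/(πd³) = 8·4620·84.0/(π·9.7³) = 3.10464e+06/2867.2 = 1082.8 MPa
τ_max = K·τ₀ = 1.1580 × 1082.8 = 1253.9 MPa

1250 MPa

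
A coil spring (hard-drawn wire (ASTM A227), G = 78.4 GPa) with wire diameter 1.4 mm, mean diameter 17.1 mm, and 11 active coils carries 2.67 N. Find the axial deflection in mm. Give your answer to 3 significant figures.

3.90 mm

k = Gd⁴/(8D³N_a) = (78.4×10³)(1.4⁴)/(8·17.1³·11) = 0.68447 N/mm
δ = F/k = 2.67 / 0.68447 = 3.9008 mm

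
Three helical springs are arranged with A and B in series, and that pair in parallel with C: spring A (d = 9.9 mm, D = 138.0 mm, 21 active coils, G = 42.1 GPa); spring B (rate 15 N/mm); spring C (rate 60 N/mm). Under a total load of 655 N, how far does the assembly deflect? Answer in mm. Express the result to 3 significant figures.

10.8 mm

k_A = Gd⁴/(8D³N_a) = (42.1×10³)(9.9⁴)/(8·138.0³·21) = 0.91596 N/mm
Springs A,B series: k_AB = 1/(1/0.91596+1/15) = 0.86325 N/mm; parallel with C: k_eq = 0.86325+60 = 60.863 N/mm
δ = F/k_eq = 655/60.863 = 10.762 mm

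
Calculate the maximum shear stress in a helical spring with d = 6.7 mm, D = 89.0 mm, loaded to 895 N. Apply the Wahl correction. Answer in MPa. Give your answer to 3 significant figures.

Spring index C = D/d = 89.0/6.7 = 13.2836
K_W = (4C−1)/(4C−4) + 0.615/C = 52.134/49.134 + 0.0463 = 1.1074
τ₀ = 8FD/(πd³) = 8·895·89.0/(π·6.7³) = 637240/944.87 = 674.42 MPa
τ_max = K·τ₀ = 1.1074 × 674.42 = 746.82 MPa

747 MPa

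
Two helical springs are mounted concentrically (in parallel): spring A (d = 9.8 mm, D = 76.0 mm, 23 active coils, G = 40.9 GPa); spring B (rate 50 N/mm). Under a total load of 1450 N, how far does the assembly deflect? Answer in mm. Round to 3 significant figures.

k_A = Gd⁴/(8D³N_a) = (40.9×10³)(9.8⁴)/(8·76.0³·23) = 4.6706 N/mm
Parallel: k_eq = 4.6706 + 50 = 54.671 N/mm
δ = F/k_eq = 1450/54.671 = 26.523 mm

26.5 mm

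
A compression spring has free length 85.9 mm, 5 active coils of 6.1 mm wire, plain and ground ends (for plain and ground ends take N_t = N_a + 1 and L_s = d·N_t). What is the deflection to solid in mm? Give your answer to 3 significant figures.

N_t = 6; L_s = 6.1·6 = 36.6 mm
δ_solid = L₀ − L_s = 85.9 − 36.6 = 49.3 mm

49.3 mm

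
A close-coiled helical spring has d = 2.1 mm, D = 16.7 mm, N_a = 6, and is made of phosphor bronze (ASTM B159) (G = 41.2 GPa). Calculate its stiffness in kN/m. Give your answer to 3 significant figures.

k = Gd⁴/(8D³N_a) = (41.2×10³ × 2.1⁴) / (8 × 16.7³ × 6)
  = 801262 / 223558 = 3.5841 N/mm

3.58 kN/m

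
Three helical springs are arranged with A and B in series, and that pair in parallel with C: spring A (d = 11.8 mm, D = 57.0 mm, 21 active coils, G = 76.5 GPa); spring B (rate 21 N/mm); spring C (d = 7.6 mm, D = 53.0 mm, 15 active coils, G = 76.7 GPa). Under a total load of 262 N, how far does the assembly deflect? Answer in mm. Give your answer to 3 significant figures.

k_A = Gd⁴/(8D³N_a) = (76.5×10³)(11.8⁴)/(8·57.0³·21) = 47.671 N/mm
k_C = Gd⁴/(8D³N_a) = (76.7×10³)(7.6⁴)/(8·53.0³·15) = 14.323 N/mm
Springs A,B series: k_AB = 1/(1/47.671+1/21) = 14.578 N/mm; parallel with C: k_eq = 14.578+14.323 = 28.901 N/mm
δ = F/k_eq = 262/28.901 = 9.0653 mm

9.07 mm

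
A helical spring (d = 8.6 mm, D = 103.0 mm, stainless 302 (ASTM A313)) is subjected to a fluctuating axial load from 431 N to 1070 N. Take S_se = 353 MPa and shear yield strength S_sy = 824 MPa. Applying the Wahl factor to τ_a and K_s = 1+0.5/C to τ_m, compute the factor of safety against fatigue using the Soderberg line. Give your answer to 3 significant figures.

1.24

C = D/d = 103.0/8.6 = 11.9767; K_W = (4C−1)/(4C−4)+0.615/C = 1.1197; K_s = 1+0.5/C = 1.0417
F_a = (F_max−F_min)/2 = 319.5 N; F_m = (F_max+F_min)/2 = 750.5 N
τ_a = K_W·8F_aD/(πd³) = 1.1197 × 131.75 = 147.52 MPa
τ_m = K_s·8F_mD/(πd³) = 1.0417 × 309.48 = 322.4 MPa
Soderberg: 1/n_f = τ_a/S_se + τ_m/S_sy = 147.52/353 + 322.4/824 = 0.41790 + 0.39126 = 0.80916
n_f = 1/0.80916 = 1.236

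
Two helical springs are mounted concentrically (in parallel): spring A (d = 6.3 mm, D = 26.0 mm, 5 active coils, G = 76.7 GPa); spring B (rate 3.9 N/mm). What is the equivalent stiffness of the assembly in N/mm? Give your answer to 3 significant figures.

176 N/mm

k_A = Gd⁴/(8D³N_a) = (76.7×10³)(6.3⁴)/(8·26.0³·5) = 171.86 N/mm
Parallel: k_eq = 171.86 + 3.9 = 175.76 N/mm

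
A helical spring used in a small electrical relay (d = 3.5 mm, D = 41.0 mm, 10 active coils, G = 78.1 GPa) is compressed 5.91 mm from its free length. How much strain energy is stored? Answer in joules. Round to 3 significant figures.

k = Gd⁴/(8D³N_a) = (78.1×10³)(3.5⁴)/(8·41.0³·10) = 2.1256 N/mm
U = ½kδ² = 0.5 × 2.1256 × 5.91² = 37.122 N·mm = 0.037122 J

0.0371 J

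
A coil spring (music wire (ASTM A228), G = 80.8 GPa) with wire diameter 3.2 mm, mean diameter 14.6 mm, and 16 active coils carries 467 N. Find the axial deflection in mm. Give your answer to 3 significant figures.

k = Gd⁴/(8D³N_a) = (80.8×10³)(3.2⁴)/(8·14.6³·16) = 21.269 N/mm
δ = F/k = 467 / 21.269 = 21.957 mm

22.0 mm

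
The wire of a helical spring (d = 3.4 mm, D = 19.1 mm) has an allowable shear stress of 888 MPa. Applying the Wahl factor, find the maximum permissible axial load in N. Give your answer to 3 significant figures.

C = D/d = 19.1/3.4 = 5.6176
K_W = (4C−1)/(4C−4) + 0.615/C = 21.471/18.471 + 0.1095 = 1.2719
τ_max = K·8FD/(πd³) → F_max = τ_allow·πd³/(8DK)
F_max = 888·π·3.4³/(8·19.1·1.2719) = 1.0965e+05/194.35 = 564.19 N

564 N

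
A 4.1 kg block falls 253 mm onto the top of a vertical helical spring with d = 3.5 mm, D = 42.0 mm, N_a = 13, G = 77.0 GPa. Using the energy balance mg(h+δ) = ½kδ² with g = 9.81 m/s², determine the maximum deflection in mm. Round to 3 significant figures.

146 mm

k = Gd⁴/(8D³N_a) = (77.0×10³)(3.5⁴)/(8·42.0³·13) = 1.4996 N/mm
W = mg = 4.1 × 9.81 = 40.221 N
½kδ² − Wδ − Wh = 0 → δ = (W + √(W² + 2kWh))/k
δ = (40.221 + √(1617.7 + 30520))/1.4996 = (40.221 + 179.27)/1.4996 = 146.36 mm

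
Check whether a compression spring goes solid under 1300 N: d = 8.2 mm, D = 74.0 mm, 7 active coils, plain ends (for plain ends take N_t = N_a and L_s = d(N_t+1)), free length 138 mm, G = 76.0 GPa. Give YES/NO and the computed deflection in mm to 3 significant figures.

YES, δ = 85.9 mm

k = Gd⁴/(8D³N_a) = (76.0×10³)(8.2⁴)/(8·74.0³·7) = 15.142 N/mm
N_t = 7; L_s = 8.2·8 = 65.6 mm; δ_solid = L₀ − L_s = 138 − 65.6 = 72.4 mm
δ = F/k = 1300/15.142 = 85.853 mm
δ ≥ δ_solid → spring goes solid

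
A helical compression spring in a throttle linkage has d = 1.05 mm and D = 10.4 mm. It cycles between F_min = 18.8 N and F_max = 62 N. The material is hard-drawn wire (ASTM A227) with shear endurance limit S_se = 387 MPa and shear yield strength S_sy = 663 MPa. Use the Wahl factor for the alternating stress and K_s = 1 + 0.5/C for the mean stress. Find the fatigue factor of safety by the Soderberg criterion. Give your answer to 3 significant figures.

0.342

C = D/d = 10.4/1.05 = 9.9048; K_W = (4C−1)/(4C−4)+0.615/C = 1.1463; K_s = 1+0.5/C = 1.0505
F_a = (F_max−F_min)/2 = 21.6 N; F_m = (F_max+F_min)/2 = 40.4 N
τ_a = K_W·8F_aD/(πd³) = 1.1463 × 494.15 = 566.45 MPa
τ_m = K_s·8F_mD/(πd³) = 1.0505 × 924.24 = 970.9 MPa
Soderberg: 1/n_f = τ_a/S_se + τ_m/S_sy = 566.45/387 + 970.9/663 = 1.46370 + 1.46441 = 2.9281
n_f = 1/2.9281 = 0.3415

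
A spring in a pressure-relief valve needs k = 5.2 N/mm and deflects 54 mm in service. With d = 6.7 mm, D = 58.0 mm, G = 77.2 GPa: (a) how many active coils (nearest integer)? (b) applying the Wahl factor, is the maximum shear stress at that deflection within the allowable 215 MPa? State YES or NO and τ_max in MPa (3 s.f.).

(a) 19 coils; (b) YES, τ_max = 163 MPa

N_a = Gd⁴/(8D³k) = (77.2×10³)(6.7⁴)/(8·58.0³·5.2) = 19.17 → N_a = 19
Actual rate k = Gd⁴/(8D³·19) = 5.2455 N/mm
Working load F = kδ = 5.2455·54 = 283.26 N
C = 58.0/6.7 = 8.6567; K_W = (4C−1)/(4C−4)+0.615/C = 1.1690
τ_max = K_W·8FD/(πd³) = 1.1690·139.1 = 162.61 MPa
τ_max ≤ 215 MPa → acceptable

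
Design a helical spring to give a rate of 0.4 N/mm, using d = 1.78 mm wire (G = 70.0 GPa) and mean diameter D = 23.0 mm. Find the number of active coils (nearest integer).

N_a = Gd⁴/(8D³k) = (70.0×10³ × 1.78⁴)/(8 × 23.0³ × 0.4)
    = 702713 / 38934.4 = 18.05 → 18 coils

18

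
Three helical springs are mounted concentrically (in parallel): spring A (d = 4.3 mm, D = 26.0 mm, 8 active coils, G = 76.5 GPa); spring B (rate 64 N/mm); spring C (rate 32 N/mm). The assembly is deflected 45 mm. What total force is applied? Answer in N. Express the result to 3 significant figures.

5370 N

k_A = Gd⁴/(8D³N_a) = (76.5×10³)(4.3⁴)/(8·26.0³·8) = 23.251 N/mm
Parallel: k_eq = 23.251 + 64 + 32 = 119.25 N/mm
F = k_eq·δ = 119.25·45 = 5366.3 N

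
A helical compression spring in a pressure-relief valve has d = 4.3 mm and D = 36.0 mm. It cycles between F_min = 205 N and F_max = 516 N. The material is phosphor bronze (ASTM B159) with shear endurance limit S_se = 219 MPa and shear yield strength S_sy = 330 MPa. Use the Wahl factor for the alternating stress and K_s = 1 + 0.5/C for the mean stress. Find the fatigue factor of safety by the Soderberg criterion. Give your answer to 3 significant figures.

C = D/d = 36.0/4.3 = 8.3721; K_W = (4C−1)/(4C−4)+0.615/C = 1.1752; K_s = 1+0.5/C = 1.0597
F_a = (F_max−F_min)/2 = 155.5 N; F_m = (F_max+F_min)/2 = 360.5 N
τ_a = K_W·8F_aD/(πd³) = 1.1752 × 179.29 = 210.71 MPa
τ_m = K_s·8F_mD/(πd³) = 1.0597 × 415.66 = 440.49 MPa
Soderberg: 1/n_f = τ_a/S_se + τ_m/S_sy = 210.71/219 + 440.49/330 = 0.96213 + 1.33481 = 2.2969
n_f = 1/2.2969 = 0.4354

0.435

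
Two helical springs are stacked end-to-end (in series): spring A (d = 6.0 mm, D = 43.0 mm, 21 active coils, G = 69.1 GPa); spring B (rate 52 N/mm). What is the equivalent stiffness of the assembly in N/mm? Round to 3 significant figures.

k_A = Gd⁴/(8D³N_a) = (69.1×10³)(6.0⁴)/(8·43.0³·21) = 6.7045 N/mm
Series: 1/k_eq = 1/6.7045 + 1/52 = 0.16838; k_eq = 5.9388 N/mm

5.94 N/mm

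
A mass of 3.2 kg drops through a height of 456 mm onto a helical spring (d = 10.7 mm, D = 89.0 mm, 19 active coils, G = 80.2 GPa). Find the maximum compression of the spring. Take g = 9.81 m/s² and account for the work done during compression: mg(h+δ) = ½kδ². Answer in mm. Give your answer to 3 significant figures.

k = Gd⁴/(8D³N_a) = (80.2×10³)(10.7⁴)/(8·89.0³·19) = 9.8106 N/mm
W = mg = 3.2 × 9.81 = 31.392 N
½kδ² − Wδ − Wh = 0 → δ = (W + √(W² + 2kWh))/k
δ = (31.392 + √(985.46 + 280873))/9.8106 = (31.392 + 530.9)/9.8106 = 57.315 mm

57.3 mm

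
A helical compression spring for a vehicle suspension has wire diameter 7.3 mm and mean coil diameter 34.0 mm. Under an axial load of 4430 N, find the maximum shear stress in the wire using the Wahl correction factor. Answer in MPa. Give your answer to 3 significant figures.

Spring index C = D/d = 34.0/7.3 = 4.6575
K_W = (4C−1)/(4C−4) + 0.615/C = 17.630/14.630 + 0.1320 = 1.3371
τ₀ = 8FD/(πd³) = 8·4430·34.0/(π·7.3³) = 1.20496e+06/1222.1 = 985.95 MPa
τ_max = K·τ₀ = 1.3371 × 985.95 = 1318.3 MPa

1320 MPa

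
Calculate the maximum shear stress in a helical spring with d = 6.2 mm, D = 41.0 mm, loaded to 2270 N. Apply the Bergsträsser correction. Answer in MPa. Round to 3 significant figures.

Spring index C = D/d = 41.0/6.2 = 6.6129
K_B = (4C+2)/(4C−3) = 28.452/23.452 = 1.2132
τ₀ = 8FD/(πd³) = 8·2270·41.0/(π·6.2³) = 744560/748.73 = 994.43 MPa
τ_max = K·τ₀ = 1.2132 × 994.43 = 1206.4 MPa

1210 MPa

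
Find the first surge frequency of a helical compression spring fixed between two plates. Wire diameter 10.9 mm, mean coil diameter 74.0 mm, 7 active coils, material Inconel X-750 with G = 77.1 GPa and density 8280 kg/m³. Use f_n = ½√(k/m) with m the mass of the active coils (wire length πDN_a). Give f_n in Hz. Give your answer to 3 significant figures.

k = Gd⁴/(8D³N_a) = (77.1×10³)(10.9⁴)/(8·74.0³·7) = 47.96 N/mm = 47960 N/m
Wire length L = πDN_a = π·74.0·7 = 1627.3 mm
m = ρ·(πd²/4)·L = 8280 × 93.313×10⁻⁶ m² × 1.6273 m = 1.2573 kg
f_n = ½√(k/m) = 0.5·√(47960/1.2573) = 0.5·√(38144) = 97.652 Hz

97.7 Hz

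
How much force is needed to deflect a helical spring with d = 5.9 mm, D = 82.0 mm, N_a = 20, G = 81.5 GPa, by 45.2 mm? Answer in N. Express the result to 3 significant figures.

k = Gd⁴/(8D³N_a) = (81.5×10³)(5.9⁴)/(8·82.0³·20) = 1.1194 N/mm
F = k·δ = 1.1194 × 45.2 = 50.599 N

50.6 N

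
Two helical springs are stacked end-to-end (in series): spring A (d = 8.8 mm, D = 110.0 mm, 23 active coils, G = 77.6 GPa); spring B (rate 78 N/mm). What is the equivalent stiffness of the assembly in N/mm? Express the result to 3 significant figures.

1.85 N/mm

k_A = Gd⁴/(8D³N_a) = (77.6×10³)(8.8⁴)/(8·110.0³·23) = 1.9002 N/mm
Series: 1/k_eq = 1/1.9002 + 1/78 = 0.53908; k_eq = 1.855 N/mm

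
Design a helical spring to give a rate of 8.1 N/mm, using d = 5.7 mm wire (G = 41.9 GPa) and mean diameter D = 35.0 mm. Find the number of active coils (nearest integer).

16

N_a = Gd⁴/(8D³k) = (41.9×10³ × 5.7⁴)/(8 × 35.0³ × 8.1)
    = 4.42296e+07 / 2.7783e+06 = 15.92 → 16 coils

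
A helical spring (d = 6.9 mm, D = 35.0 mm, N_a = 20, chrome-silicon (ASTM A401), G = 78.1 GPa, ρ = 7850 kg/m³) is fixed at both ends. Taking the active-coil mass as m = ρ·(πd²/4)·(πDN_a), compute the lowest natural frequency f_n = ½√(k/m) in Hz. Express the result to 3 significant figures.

k = Gd⁴/(8D³N_a) = (78.1×10³)(6.9⁴)/(8·35.0³·20) = 25.806 N/mm = 25806 N/m
Wire length L = πDN_a = π·35.0·20 = 2199.1 mm
m = ρ·(πd²/4)·L = 7850 × 37.393×10⁻⁶ m² × 2.1991 m = 0.64551 kg
f_n = ½√(k/m) = 0.5·√(25806/0.64551) = 0.5·√(39978) = 99.972 Hz

100 Hz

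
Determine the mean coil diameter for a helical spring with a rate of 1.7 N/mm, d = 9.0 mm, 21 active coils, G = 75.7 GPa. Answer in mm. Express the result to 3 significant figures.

120 mm

D = (Gd⁴/(8N_a·k))^(1/3) = (75.7×10³·9.0⁴/(8·21·1.7))^(1/3)
  = (1.73903e+06)^(1/3) = 120.2548 mm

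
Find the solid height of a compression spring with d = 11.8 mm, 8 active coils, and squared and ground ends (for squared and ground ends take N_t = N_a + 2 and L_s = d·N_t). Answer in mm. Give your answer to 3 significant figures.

squared and ground ends: N_t = N_a + 2 = 8 + 2 = 10
L_s = d·N_t = 11.8 × 10 = 118 mm

118 mm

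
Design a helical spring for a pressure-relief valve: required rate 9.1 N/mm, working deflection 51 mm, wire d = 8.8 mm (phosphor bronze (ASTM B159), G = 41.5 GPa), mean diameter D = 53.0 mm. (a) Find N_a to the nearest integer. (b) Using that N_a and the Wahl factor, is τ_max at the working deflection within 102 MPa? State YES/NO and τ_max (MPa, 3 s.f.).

N_a = Gd⁴/(8D³k) = (41.5×10³)(8.8⁴)/(8·53.0³·9.1) = 22.96 → N_a = 23
Actual rate k = Gd⁴/(8D³·23) = 9.0852 N/mm
Working load F = kδ = 9.0852·51 = 463.34 N
C = 53.0/8.8 = 6.0227; K_W = (4C−1)/(4C−4)+0.615/C = 1.2514
τ_max = K_W·8FD/(πd³) = 1.2514·91.764 = 114.84 MPa
τ_max > 102 MPa → exceeds allowable

(a) 23 coils; (b) NO, τ_max = 115 MPa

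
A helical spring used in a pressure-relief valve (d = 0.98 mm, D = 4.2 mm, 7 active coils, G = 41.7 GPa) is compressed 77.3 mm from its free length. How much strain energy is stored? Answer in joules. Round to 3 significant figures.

k = Gd⁴/(8D³N_a) = (41.7×10³)(0.98⁴)/(8·4.2³·7) = 9.2705 N/mm
U = ½kδ² = 0.5 × 9.2705 × 77.3² = 27697 N·mm = 27.697 J

27.7 J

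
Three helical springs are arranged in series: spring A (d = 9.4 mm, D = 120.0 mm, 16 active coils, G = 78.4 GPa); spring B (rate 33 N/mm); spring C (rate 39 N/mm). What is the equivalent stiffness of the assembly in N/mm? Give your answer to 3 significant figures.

2.40 N/mm

k_A = Gd⁴/(8D³N_a) = (78.4×10³)(9.4⁴)/(8·120.0³·16) = 2.7674 N/mm
Series: 1/k_eq = 1/2.7674 + 1/33 + 1/39 = 0.41729; k_eq = 2.3964 N/mm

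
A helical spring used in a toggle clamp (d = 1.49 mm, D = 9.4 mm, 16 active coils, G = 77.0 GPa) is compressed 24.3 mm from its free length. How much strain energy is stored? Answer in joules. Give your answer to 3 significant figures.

1.05 J

k = Gd⁴/(8D³N_a) = (77.0×10³)(1.49⁴)/(8·9.4³·16) = 3.5698 N/mm
U = ½kδ² = 0.5 × 3.5698 × 24.3² = 1054 N·mm = 1.054 J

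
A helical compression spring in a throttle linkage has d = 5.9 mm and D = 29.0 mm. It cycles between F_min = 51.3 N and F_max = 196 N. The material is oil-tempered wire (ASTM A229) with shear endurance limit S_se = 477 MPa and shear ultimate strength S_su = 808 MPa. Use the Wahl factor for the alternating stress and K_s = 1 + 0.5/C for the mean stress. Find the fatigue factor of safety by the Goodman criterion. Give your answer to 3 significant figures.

7.55

C = D/d = 29.0/5.9 = 4.9153; K_W = (4C−1)/(4C−4)+0.615/C = 1.3167; K_s = 1+0.5/C = 1.1017
F_a = (F_max−F_min)/2 = 72.35 N; F_m = (F_max+F_min)/2 = 123.65 N
τ_a = K_W·8F_aD/(πd³) = 1.3167 × 26.015 = 34.253 MPa
τ_m = K_s·8F_mD/(πd³) = 1.1017 × 44.461 = 48.983 MPa
Goodman: 1/n_f = τ_a/S_se + τ_m/S_su = 34.253/477 + 48.983/808 = 0.07181 + 0.06062 = 0.13243
n_f = 1/0.13243 = 7.551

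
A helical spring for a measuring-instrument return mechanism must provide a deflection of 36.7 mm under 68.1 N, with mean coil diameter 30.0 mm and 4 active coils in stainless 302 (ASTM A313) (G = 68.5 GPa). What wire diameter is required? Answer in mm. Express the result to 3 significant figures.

2.20 mm

Required rate k = F/δ = 68.1/36.7 = 1.8556 N/mm
d = (8D³N_a·k / G)^(1/4) = (8·30.0³·4·1.8556 / (68.5×10³))^0.25
  = (23.405)^0.25 = 2.1995 mm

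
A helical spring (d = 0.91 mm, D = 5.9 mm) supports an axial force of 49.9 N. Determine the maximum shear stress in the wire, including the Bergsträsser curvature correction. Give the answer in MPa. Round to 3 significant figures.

1210 MPa

Spring index C = D/d = 5.9/0.91 = 6.4835
K_B = (4C+2)/(4C−3) = 27.934/22.934 = 1.2180
τ₀ = 8FD/(πd³) = 8·49.9·5.9/(π·0.91³) = 2355.28/2.3674 = 994.87 MPa
τ_max = K·τ₀ = 1.2180 × 994.87 = 1211.8 MPa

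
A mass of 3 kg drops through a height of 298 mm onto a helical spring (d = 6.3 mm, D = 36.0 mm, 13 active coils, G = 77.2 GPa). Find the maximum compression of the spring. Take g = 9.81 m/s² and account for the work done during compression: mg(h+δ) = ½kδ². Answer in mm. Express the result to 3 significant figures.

k = Gd⁴/(8D³N_a) = (77.2×10³)(6.3⁴)/(8·36.0³·13) = 25.063 N/mm
W = mg = 3 × 9.81 = 29.43 N
½kδ² − Wδ − Wh = 0 → δ = (W + √(W² + 2kWh))/k
δ = (29.43 + √(866.12 + 439618))/25.063 = (29.43 + 663.69)/25.063 = 27.655 mm

27.7 mm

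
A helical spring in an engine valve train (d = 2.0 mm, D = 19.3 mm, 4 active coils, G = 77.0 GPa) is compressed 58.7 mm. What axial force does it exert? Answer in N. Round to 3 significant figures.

314 N

k = Gd⁴/(8D³N_a) = (77.0×10³)(2.0⁴)/(8·19.3³·4) = 5.3554 N/mm
F = k·δ = 5.3554 × 58.7 = 314.36 N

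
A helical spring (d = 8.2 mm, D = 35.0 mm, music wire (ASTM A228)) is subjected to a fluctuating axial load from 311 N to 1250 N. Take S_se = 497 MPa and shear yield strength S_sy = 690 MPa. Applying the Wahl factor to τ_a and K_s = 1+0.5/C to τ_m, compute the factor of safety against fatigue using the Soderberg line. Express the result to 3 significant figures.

2.42

C = D/d = 35.0/8.2 = 4.2683; K_W = (4C−1)/(4C−4)+0.615/C = 1.3736; K_s = 1+0.5/C = 1.1171
F_a = (F_max−F_min)/2 = 469.5 N; F_m = (F_max+F_min)/2 = 780.5 N
τ_a = K_W·8F_aD/(πd³) = 1.3736 × 75.893 = 104.24 MPa
τ_m = K_s·8F_mD/(πd³) = 1.1171 × 126.17 = 140.94 MPa
Soderberg: 1/n_f = τ_a/S_se + τ_m/S_sy = 104.24/497 + 140.94/690 = 0.20975 + 0.20427 = 0.41401
n_f = 1/0.41401 = 2.415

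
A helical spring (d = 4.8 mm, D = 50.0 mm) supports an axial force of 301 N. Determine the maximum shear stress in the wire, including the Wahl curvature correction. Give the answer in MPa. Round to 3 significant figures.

395 MPa

Spring index C = D/d = 50.0/4.8 = 10.4167
K_W = (4C−1)/(4C−4) + 0.615/C = 40.667/37.667 + 0.0590 = 1.1387
τ₀ = 8FD/(πd³) = 8·301·50.0/(π·4.8³) = 120400/347.44 = 346.54 MPa
τ_max = K·τ₀ = 1.1387 × 346.54 = 394.6 MPa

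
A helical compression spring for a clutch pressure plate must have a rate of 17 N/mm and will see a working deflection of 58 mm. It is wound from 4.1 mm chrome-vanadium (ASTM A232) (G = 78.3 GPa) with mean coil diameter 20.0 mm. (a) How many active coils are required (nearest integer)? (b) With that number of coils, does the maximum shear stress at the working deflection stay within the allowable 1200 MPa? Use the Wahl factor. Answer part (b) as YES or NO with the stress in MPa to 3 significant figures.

(a) 20 coils; (b) YES, τ_max = 978 MPa

N_a = Gd⁴/(8D³k) = (78.3×10³)(4.1⁴)/(8·20.0³·17) = 20.34 → N_a = 20
Actual rate k = Gd⁴/(8D³·20) = 17.286 N/mm
Working load F = kδ = 17.286·58 = 1002.6 N
C = 20.0/4.1 = 4.8780; K_W = (4C−1)/(4C−4)+0.615/C = 1.3195
τ_max = K_W·8FD/(πd³) = 1.3195·740.86 = 977.54 MPa
τ_max ≤ 1200 MPa → acceptable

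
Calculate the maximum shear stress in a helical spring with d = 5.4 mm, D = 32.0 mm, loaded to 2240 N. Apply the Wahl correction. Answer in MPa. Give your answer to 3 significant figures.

Spring index C = D/d = 32.0/5.4 = 5.9259
K_W = (4C−1)/(4C−4) + 0.615/C = 22.704/19.704 + 0.1038 = 1.2560
τ₀ = 8FD/(πd³) = 8·2240·32.0/(π·5.4³) = 573440/494.69 = 1159.2 MPa
τ_max = K·τ₀ = 1.2560 × 1159.2 = 1456 MPa

1460 MPa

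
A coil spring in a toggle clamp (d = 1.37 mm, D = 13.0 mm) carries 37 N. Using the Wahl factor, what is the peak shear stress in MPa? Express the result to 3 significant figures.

549 MPa

Spring index C = D/d = 13.0/1.37 = 9.4891
K_W = (4C−1)/(4C−4) + 0.615/C = 36.956/33.956 + 0.0648 = 1.1532
τ₀ = 8FD/(πd³) = 8·37·13.0/(π·1.37³) = 3848/8.0781 = 476.35 MPa
τ_max = K·τ₀ = 1.1532 × 476.35 = 549.3 MPa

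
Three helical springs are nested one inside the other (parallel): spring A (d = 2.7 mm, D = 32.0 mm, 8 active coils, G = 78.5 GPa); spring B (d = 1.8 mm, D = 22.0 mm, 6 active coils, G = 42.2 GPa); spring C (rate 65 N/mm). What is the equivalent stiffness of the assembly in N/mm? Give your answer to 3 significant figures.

k_A = Gd⁴/(8D³N_a) = (78.5×10³)(2.7⁴)/(8·32.0³·8) = 1.9893 N/mm
k_B = Gd⁴/(8D³N_a) = (42.2×10³)(1.8⁴)/(8·22.0³·6) = 0.86675 N/mm
Parallel: k_eq = 1.9893 + 0.86675 + 65 = 67.856 N/mm

67.9 N/mm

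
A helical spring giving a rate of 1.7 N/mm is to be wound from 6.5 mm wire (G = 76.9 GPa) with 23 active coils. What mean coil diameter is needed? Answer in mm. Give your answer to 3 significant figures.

D = (Gd⁴/(8N_a·k))^(1/3) = (76.9×10³·6.5⁴/(8·23·1.7))^(1/3)
  = (438847)^(1/3) = 75.9925 mm

76.0 mm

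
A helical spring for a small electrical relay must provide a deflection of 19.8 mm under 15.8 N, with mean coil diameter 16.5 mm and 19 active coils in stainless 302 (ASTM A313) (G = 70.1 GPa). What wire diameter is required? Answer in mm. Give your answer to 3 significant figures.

1.67 mm

Required rate k = F/δ = 15.8/19.8 = 0.79798 N/mm
d = (8D³N_a·k / G)^(1/4) = (8·16.5³·19·0.79798 / (70.1×10³))^0.25
  = (7.7727)^0.25 = 1.6697 mm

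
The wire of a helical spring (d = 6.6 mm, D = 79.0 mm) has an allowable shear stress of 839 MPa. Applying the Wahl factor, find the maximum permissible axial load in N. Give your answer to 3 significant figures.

C = D/d = 79.0/6.6 = 11.9697
K_W = (4C−1)/(4C−4) + 0.615/C = 46.879/43.879 + 0.0514 = 1.1197
τ_max = K·8FD/(πd³) → F_max = τ_allow·πd³/(8DK)
F_max = 839·π·6.6³/(8·79.0·1.1197) = 7.5778e+05/707.68 = 1070.8 N

1070 N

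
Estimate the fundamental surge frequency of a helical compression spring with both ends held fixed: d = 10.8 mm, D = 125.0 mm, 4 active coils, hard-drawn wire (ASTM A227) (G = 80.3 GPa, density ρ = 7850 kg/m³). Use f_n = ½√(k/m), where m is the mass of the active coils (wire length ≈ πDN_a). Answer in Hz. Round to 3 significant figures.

62.2 Hz

k = Gd⁴/(8D³N_a) = (80.3×10³)(10.8⁴)/(8·125.0³·4) = 17.48 N/mm = 17480 N/m
Wire length L = πDN_a = π·125.0·4 = 1570.8 mm
m = ρ·(πd²/4)·L = 7850 × 91.609×10⁻⁶ m² × 1.5708 m = 1.1296 kg
f_n = ½√(k/m) = 0.5·√(17480/1.1296) = 0.5·√(15474) = 62.197 Hz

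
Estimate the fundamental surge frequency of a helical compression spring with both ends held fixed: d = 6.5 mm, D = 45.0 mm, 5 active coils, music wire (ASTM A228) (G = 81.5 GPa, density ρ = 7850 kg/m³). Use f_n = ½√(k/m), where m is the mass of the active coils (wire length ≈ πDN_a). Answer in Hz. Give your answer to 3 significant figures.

k = Gd⁴/(8D³N_a) = (81.5×10³)(6.5⁴)/(8·45.0³·5) = 39.913 N/mm = 39913 N/m
Wire length L = πDN_a = π·45.0·5 = 706.86 mm
m = ρ·(πd²/4)·L = 7850 × 33.183×10⁻⁶ m² × 0.70686 m = 0.18413 kg
f_n = ½√(k/m) = 0.5·√(39913/0.18413) = 0.5·√(2.1677e+05) = 232.79 Hz

233 Hz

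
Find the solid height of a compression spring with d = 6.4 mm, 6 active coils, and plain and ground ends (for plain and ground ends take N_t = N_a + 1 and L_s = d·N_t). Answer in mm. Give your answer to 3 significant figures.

44.8 mm

plain and ground ends: N_t = N_a + 1 = 6 + 1 = 7
L_s = d·N_t = 6.4 × 7 = 44.8 mm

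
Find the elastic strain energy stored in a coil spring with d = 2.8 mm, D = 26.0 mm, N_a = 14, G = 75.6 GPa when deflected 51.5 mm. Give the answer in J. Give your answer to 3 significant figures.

3.13 J

k = Gd⁴/(8D³N_a) = (75.6×10³)(2.8⁴)/(8·26.0³·14) = 2.3606 N/mm
U = ½kδ² = 0.5 × 2.3606 × 51.5² = 3130.4 N·mm = 3.1304 J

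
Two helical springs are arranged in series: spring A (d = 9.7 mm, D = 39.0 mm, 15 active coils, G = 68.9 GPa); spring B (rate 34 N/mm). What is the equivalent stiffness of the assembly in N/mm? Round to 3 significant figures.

24.3 N/mm

k_A = Gd⁴/(8D³N_a) = (68.9×10³)(9.7⁴)/(8·39.0³·15) = 85.69 N/mm
Series: 1/k_eq = 1/85.69 + 1/34 = 0.041082; k_eq = 24.342 N/mm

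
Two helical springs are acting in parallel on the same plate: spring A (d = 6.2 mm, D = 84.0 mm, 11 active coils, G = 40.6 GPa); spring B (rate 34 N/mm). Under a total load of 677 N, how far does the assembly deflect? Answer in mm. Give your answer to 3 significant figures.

19.3 mm

k_A = Gd⁴/(8D³N_a) = (40.6×10³)(6.2⁴)/(8·84.0³·11) = 1.1502 N/mm
Parallel: k_eq = 1.1502 + 34 = 35.15 N/mm
δ = F/k_eq = 677/35.15 = 19.26 mm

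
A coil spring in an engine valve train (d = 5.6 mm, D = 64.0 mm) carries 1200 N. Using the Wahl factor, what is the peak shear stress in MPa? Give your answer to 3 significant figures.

Spring index C = D/d = 64.0/5.6 = 11.4286
K_W = (4C−1)/(4C−4) + 0.615/C = 44.714/41.714 + 0.0538 = 1.1257
τ₀ = 8FD/(πd³) = 8·1200·64.0/(π·5.6³) = 614400/551.71 = 1113.6 MPa
τ_max = K·τ₀ = 1.1257 × 1113.6 = 1253.6 MPa

1250 MPa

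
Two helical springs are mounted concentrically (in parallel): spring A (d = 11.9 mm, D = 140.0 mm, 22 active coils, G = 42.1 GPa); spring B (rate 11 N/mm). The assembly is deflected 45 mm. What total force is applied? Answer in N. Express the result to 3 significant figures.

574 N

k_A = Gd⁴/(8D³N_a) = (42.1×10³)(11.9⁴)/(8·140.0³·22) = 1.7481 N/mm
Parallel: k_eq = 1.7481 + 11 = 12.748 N/mm
F = k_eq·δ = 12.748·45 = 573.67 N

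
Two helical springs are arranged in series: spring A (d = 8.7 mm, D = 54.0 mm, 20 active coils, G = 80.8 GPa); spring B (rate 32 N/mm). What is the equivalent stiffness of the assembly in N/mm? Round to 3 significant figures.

11.7 N/mm

k_A = Gd⁴/(8D³N_a) = (80.8×10³)(8.7⁴)/(8·54.0³·20) = 18.373 N/mm
Series: 1/k_eq = 1/18.373 + 1/32 = 0.085677; k_eq = 11.672 N/mm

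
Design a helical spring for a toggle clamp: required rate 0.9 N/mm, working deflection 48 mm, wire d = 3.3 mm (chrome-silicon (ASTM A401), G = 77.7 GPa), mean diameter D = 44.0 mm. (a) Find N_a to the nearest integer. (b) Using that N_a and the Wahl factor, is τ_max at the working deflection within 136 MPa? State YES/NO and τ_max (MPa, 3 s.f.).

(a) 15 coils; (b) NO, τ_max = 149 MPa

N_a = Gd⁴/(8D³k) = (77.7×10³)(3.3⁴)/(8·44.0³·0.9) = 15.02 → N_a = 15
Actual rate k = Gd⁴/(8D³·15) = 0.90144 N/mm
Working load F = kδ = 0.90144·48 = 43.269 N
C = 44.0/3.3 = 13.3333; K_W = (4C−1)/(4C−4)+0.615/C = 1.1069
τ_max = K_W·8FD/(πd³) = 1.1069·134.91 = 149.33 MPa
τ_max > 136 MPa → exceeds allowable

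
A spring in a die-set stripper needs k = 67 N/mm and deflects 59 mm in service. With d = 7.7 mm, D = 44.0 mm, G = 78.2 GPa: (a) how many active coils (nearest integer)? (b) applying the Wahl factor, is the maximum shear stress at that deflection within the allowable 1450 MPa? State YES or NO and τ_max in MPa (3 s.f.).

N_a = Gd⁴/(8D³k) = (78.2×10³)(7.7⁴)/(8·44.0³·67) = 6.021 → N_a = 6
Actual rate k = Gd⁴/(8D³·6) = 67.231 N/mm
Working load F = kδ = 67.231·59 = 3966.6 N
C = 44.0/7.7 = 5.7143; K_W = (4C−1)/(4C−4)+0.615/C = 1.2667
τ_max = K_W·8FD/(πd³) = 1.2667·973.52 = 1233.2 MPa
τ_max ≤ 1450 MPa → acceptable

(a) 6 coils; (b) YES, τ_max = 1230 MPa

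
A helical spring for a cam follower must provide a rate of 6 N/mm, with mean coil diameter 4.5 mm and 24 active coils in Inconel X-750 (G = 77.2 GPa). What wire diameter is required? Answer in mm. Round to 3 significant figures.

d = (8D³N_a·k / G)^(1/4) = (8·4.5³·24·6 / (77.2×10³))^0.25
  = (1.3598)^0.25 = 1.0799 mm

1.08 mm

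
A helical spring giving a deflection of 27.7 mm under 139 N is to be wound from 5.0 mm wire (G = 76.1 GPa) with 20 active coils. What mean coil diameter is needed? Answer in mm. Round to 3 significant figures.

Required rate k = F/δ = 139/27.7 = 5.0181 N/mm
D = (Gd⁴/(8N_a·k))^(1/3) = (76.1×10³·5.0⁴/(8·20·5.0181))^(1/3)
  = (59239.3)^(1/3) = 38.9825 mm

39.0 mm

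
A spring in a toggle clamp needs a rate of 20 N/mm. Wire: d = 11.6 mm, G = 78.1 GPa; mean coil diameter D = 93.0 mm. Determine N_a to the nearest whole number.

11

N_a = Gd⁴/(8D³k) = (78.1×10³ × 11.6⁴)/(8 × 93.0³ × 20)
    = 1.41411e+09 / 1.28697e+08 = 10.99 → 11 coils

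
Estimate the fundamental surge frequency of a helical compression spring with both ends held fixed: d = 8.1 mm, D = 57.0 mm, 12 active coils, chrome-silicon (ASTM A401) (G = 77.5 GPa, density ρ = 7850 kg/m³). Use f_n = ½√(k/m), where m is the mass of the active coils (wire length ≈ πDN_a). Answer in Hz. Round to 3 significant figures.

73.5 Hz

k = Gd⁴/(8D³N_a) = (77.5×10³)(8.1⁴)/(8·57.0³·12) = 18.765 N/mm = 18765 N/m
Wire length L = πDN_a = π·57.0·12 = 2148.8 mm
m = ρ·(πd²/4)·L = 7850 × 51.53×10⁻⁶ m² × 2.1488 m = 0.86923 kg
f_n = ½√(k/m) = 0.5·√(18765/0.86923) = 0.5·√(21588) = 73.464 Hz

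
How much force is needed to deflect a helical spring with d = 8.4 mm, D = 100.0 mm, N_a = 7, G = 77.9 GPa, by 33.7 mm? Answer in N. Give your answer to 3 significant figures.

233 N

k = Gd⁴/(8D³N_a) = (77.9×10³)(8.4⁴)/(8·100.0³·7) = 6.9257 N/mm
F = k·δ = 6.9257 × 33.7 = 233.4 N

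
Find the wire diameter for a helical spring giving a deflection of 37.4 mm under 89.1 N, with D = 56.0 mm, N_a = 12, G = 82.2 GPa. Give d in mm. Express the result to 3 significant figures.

4.70 mm

Required rate k = F/δ = 89.1/37.4 = 2.3824 N/mm
d = (8D³N_a·k / G)^(1/4) = (8·56.0³·12·2.3824 / (82.2×10³))^0.25
  = (488.62)^0.25 = 4.7016 mm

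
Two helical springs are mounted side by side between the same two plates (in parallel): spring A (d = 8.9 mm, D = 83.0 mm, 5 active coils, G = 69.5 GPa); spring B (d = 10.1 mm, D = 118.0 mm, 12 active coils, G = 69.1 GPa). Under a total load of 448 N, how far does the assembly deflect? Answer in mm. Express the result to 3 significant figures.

19.0 mm

k_A = Gd⁴/(8D³N_a) = (69.5×10³)(8.9⁴)/(8·83.0³·5) = 19.066 N/mm
k_B = Gd⁴/(8D³N_a) = (69.1×10³)(10.1⁴)/(8·118.0³·12) = 4.5588 N/mm
Parallel: k_eq = 19.066 + 4.5588 = 23.624 N/mm
δ = F/k_eq = 448/23.624 = 18.963 mm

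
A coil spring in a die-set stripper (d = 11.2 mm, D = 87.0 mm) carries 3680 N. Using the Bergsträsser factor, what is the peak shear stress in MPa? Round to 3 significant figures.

Spring index C = D/d = 87.0/11.2 = 7.7679
K_B = (4C+2)/(4C−3) = 33.071/28.071 = 1.1781
τ₀ = 8FD/(πd³) = 8·3680·87.0/(π·11.2³) = 2.56128e+06/4413.7 = 580.3 MPa
τ_max = K·τ₀ = 1.1781 × 580.3 = 683.66 MPa

684 MPa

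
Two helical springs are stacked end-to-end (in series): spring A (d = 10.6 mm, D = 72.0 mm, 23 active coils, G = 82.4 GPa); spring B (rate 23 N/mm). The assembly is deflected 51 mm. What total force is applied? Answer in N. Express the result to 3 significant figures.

k_A = Gd⁴/(8D³N_a) = (82.4×10³)(10.6⁴)/(8·72.0³·23) = 15.147 N/mm
Series: 1/k_eq = 1/15.147 + 1/23 = 0.1095; k_eq = 9.1327 N/mm
F = k_eq·δ = 9.1327·51 = 465.77 N

466 N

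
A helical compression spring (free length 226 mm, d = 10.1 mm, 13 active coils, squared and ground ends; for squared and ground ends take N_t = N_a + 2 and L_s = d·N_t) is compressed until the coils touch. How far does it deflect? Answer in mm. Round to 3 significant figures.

74.5 mm

N_t = 15; L_s = 10.1·15 = 151.5 mm
δ_solid = L₀ − L_s = 226 − 151.5 = 74.5 mm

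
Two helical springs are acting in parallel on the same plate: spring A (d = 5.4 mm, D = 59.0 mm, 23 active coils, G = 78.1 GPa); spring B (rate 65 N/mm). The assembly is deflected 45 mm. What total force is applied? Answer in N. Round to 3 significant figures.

k_A = Gd⁴/(8D³N_a) = (78.1×10³)(5.4⁴)/(8·59.0³·23) = 1.7573 N/mm
Parallel: k_eq = 1.7573 + 65 = 66.757 N/mm
F = k_eq·δ = 66.757·45 = 3004.1 N

3000 N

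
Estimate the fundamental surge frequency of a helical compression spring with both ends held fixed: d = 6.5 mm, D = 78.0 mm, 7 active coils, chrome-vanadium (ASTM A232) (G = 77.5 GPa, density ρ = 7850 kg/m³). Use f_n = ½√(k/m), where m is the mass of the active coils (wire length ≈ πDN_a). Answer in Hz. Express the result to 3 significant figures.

k = Gd⁴/(8D³N_a) = (77.5×10³)(6.5⁴)/(8·78.0³·7) = 5.2057 N/mm = 5205.7 N/m
Wire length L = πDN_a = π·78.0·7 = 1715.3 mm
m = ρ·(πd²/4)·L = 7850 × 33.183×10⁻⁶ m² × 1.7153 m = 0.44682 kg
f_n = ½√(k/m) = 0.5·√(5205.7/0.44682) = 0.5·√(11651) = 53.969 Hz

54.0 Hz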